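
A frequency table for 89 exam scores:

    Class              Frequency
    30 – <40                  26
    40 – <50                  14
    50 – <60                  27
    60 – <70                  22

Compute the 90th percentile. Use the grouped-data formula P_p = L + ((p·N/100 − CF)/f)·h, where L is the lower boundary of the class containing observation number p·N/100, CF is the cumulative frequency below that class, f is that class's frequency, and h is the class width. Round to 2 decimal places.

N = 89; target position k = 90/100 · 89 = 80.1.
Cumulative frequencies: 26, 40, 67, 89.
Observation 80.1 falls in the class 60 – <70.
L = 60, CF = 67, f = 22, h = 10.
P90 = 60 + ((80.1 − 67)/22)·10 = 60 + 5.95455 = 65.9545.

65.95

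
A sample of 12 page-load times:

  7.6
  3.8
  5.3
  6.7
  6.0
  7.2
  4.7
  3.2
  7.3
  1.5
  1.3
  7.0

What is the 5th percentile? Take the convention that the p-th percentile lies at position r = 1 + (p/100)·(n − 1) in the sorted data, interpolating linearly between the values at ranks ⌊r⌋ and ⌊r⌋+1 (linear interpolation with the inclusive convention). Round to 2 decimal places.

1.41

Sorted: 1.3, 1.5, 3.2, 3.8, 4.7, 5.3, 6.0, 6.7, 7.0, 7.2, 7.3, 7.6.
n = 12.
r = 1 + (5/100)·(12 − 1) = 1 + 0.55 = 1.55.
Rank 1 is 1.3 and rank 2 is 1.5.
Interpolate: 1.3 + 0.55·(1.5 − 1.3) = 1.3 + 0.55·0.2 = 1.41.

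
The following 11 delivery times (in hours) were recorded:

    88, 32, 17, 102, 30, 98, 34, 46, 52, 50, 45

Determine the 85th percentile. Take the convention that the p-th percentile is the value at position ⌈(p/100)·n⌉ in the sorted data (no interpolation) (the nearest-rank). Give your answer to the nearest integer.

98

Sorted: 17, 30, 32, 34, 45, 46, 50, 52, 88, 98, 102.
n = 11.
Position = ⌈85/100 · 11⌉ = ⌈9.35⌉ = 10.
The value at rank 10 is 98.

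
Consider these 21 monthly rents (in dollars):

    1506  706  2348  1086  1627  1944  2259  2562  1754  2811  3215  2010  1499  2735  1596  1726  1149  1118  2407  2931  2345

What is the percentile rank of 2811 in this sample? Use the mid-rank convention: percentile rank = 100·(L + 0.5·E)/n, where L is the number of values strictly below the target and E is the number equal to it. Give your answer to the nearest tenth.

Sorted: 706, 1086, 1118, 1149, 1499, 1506, 1596, 1627, 1726, 1754, 1944, 2010, 2259, 2345, 2348, 2407, 2562, 2735, 2811, 2931, 3215.
Count below 2811: L = 18; count equal: E = 1; n = 21.
Percentile rank = 100·(18 + 0.5·1)/21 = 100·18.5/21 = 88.1.

88.1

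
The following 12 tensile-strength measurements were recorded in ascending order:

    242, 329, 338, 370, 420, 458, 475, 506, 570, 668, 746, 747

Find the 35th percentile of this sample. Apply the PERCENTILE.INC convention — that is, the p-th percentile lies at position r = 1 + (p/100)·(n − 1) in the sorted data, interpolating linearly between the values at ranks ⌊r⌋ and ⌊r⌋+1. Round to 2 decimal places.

n = 12.
r = 1 + (35/100)·(12 − 1) = 1 + 3.85 = 4.85.
Rank 4 is 370 and rank 5 is 420.
Interpolate: 370 + 0.85·(420 − 370) = 370 + 0.85·50 = 412.5.

412.50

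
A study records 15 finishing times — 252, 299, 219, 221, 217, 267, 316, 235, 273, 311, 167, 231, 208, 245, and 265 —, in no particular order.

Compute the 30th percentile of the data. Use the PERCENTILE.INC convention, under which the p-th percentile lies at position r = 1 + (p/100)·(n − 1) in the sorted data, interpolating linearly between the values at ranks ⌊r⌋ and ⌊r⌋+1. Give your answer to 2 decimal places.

Sorted: 167, 208, 217, 219, 221, 231, 235, 245, 252, 265, 267, 273, 299, 311, 316.
n = 15.
r = 1 + (30/100)·(15 − 1) = 1 + 4.2 = 5.2.
Rank 5 is 221 and rank 6 is 231.
Interpolate: 221 + 0.2·(231 − 221) = 221 + 0.2·10 = 223.

223.00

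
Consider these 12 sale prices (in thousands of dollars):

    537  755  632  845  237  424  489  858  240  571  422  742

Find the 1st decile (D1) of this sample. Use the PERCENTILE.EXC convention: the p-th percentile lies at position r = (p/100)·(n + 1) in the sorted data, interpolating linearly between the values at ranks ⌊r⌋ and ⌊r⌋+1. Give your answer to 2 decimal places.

237.90

Sorted: 237, 240, 422, 424, 489, 537, 571, 632, 742, 755, 845, 858.
n = 12.
r = (10/100)·(12 + 1) = 1.3.
Rank 1 is 237 and rank 2 is 240.
Interpolate: 237 + 0.3·(240 − 237) = 237 + 0.3·3 = 237.9.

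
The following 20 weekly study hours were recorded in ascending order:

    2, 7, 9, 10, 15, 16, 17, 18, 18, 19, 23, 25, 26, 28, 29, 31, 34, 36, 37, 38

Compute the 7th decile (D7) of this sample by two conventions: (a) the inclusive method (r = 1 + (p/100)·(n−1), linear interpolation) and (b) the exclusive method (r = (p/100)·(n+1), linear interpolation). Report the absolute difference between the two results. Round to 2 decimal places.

n = 20.
(a) r = 14.3; between ranks 14 (28) and 15 (29): 28.3.
(b) r = 14.7; between ranks 14 (28) and 15 (29): 28.7.
|28.3 − 28.7| = 0.4.

0.40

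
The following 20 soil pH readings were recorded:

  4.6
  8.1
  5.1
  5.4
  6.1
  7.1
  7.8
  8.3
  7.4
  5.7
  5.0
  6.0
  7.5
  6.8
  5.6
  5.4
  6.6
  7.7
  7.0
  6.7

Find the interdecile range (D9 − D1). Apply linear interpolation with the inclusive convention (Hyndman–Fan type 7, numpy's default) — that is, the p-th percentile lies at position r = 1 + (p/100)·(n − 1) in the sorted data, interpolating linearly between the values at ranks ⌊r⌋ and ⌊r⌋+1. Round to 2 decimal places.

2.74

Sorted: 4.6, 5.0, 5.1, 5.4, 5.4, 5.6, 5.7, 6.0, 6.1, 6.6, 6.7, 6.8, 7.0, 7.1, 7.4, 7.5, 7.7, 7.8, 8.1, 8.3.
n = 20.
P10: r = 2.9; ranks 2–3 are 5.0, 5.1; interpolating gives 5.09.
P90: r = 18.1; ranks 18–19 are 7.8, 8.1; interpolating gives 7.83.
Difference: 7.83 − 5.09 = 2.74.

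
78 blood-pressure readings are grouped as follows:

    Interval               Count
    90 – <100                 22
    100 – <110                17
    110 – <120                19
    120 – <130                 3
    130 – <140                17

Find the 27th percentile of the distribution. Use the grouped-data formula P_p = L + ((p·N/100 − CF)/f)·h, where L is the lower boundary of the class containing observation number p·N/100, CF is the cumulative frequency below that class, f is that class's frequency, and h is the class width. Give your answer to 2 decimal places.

N = 78; target position k = 27/100 · 78 = 21.06.
Cumulative frequencies: 22, 39, 58, 61, 78.
Observation 21.06 falls in the class 90 – <100.
L = 90, CF = 0, f = 22, h = 10.
P27 = 90 + ((21.06 − 0)/22)·10 = 90 + 9.57273 = 99.5727.

99.57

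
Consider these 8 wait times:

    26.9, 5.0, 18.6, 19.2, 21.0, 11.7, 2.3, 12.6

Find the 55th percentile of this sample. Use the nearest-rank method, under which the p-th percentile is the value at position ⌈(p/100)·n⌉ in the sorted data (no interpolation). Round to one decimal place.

18.6

Sorted: 2.3, 5.0, 11.7, 12.6, 18.6, 19.2, 21.0, 26.9.
n = 8.
Position = ⌈55/100 · 8⌉ = ⌈4.4⌉ = 5.
The value at rank 5 is 18.6.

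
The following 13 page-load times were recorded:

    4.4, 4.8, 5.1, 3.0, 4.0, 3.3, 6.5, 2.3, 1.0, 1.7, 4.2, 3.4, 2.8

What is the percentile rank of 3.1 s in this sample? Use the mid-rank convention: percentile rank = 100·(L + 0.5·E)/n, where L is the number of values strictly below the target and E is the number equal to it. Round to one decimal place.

Sorted: 1.0, 1.7, 2.3, 2.8, 3.0, 3.3, 3.4, 4.0, 4.2, 4.4, 4.8, 5.1, 6.5.
Count below 3.1: L = 5; count equal: E = 0; n = 13.
Percentile rank = 100·(5 + 0.5·0)/13 = 100·5/13 = 38.46.

38.5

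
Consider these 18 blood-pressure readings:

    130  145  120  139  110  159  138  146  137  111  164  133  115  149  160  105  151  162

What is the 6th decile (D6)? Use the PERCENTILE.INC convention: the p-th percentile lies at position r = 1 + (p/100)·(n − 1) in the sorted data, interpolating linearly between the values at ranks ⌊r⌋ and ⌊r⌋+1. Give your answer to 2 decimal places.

145.20

Sorted: 105, 110, 111, 115, 120, 130, 133, 137, 138, 139, 145, 146, 149, 151, 159, 160, 162, 164.
n = 18.
r = 1 + (60/100)·(18 − 1) = 1 + 10.2 = 11.2.
Rank 11 is 145 and rank 12 is 146.
Interpolate: 145 + 0.2·(146 − 145) = 145 + 0.2·1 = 145.2.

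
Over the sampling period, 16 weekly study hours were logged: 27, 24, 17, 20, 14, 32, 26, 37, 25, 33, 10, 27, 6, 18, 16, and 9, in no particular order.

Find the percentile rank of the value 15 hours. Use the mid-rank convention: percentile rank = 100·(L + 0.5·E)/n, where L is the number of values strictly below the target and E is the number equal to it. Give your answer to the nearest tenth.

25.0

Sorted: 6, 9, 10, 14, 16, 17, 18, 20, 24, 25, 26, 27, 27, 32, 33, 37.
Count below 15: L = 4; count equal: E = 0; n = 16.
Percentile rank = 100·(4 + 0.5·0)/16 = 100·4/16 = 25.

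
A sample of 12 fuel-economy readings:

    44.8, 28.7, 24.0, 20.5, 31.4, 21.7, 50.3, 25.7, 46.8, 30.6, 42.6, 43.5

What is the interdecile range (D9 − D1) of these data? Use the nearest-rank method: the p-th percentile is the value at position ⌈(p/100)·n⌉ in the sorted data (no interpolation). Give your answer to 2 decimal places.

25.10

Sorted: 20.5, 21.7, 24.0, 25.7, 28.7, 30.6, 31.4, 42.6, 43.5, 44.8, 46.8, 50.3.
n = 12.
P10: rank ⌈10/100·12⌉ = 2 → 21.7.
P90: rank ⌈90/100·12⌉ = 11 → 46.8.
Difference: 46.8 − 21.7 = 25.1.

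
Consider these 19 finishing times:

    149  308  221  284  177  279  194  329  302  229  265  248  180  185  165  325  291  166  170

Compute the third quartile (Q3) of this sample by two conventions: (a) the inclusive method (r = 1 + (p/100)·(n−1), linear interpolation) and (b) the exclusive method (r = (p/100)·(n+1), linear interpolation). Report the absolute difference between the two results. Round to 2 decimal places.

Sorted: 149, 165, 166, 170, 177, 180, 185, 194, 221, 229, 248, 265, 279, 284, 291, 302, 308, 325, 329.
n = 19.
(a) r = 14.5; between ranks 14 (284) and 15 (291): 287.5.
(b) r = 15 → value at rank 15 = 291.
|287.5 − 291| = 3.5.

3.50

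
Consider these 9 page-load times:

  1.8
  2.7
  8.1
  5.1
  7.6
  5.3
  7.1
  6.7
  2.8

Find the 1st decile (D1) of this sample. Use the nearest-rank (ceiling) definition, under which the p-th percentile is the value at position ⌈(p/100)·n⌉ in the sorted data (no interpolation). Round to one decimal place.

1.8

Sorted: 1.8, 2.7, 2.8, 5.1, 5.3, 6.7, 7.1, 7.6, 8.1.
n = 9.
Position = ⌈10/100 · 9⌉ = ⌈0.9⌉ = 1.
The value at rank 1 is 1.8.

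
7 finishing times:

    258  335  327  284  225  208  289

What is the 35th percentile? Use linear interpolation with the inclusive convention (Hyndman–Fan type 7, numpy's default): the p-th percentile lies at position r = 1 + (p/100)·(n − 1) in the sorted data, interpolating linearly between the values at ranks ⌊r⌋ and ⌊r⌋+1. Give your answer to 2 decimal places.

260.60

Sorted: 208, 225, 258, 284, 289, 327, 335.
n = 7.
r = 1 + (35/100)·(7 − 1) = 1 + 2.1 = 3.1.
Rank 3 is 258 and rank 4 is 284.
Interpolate: 258 + 0.1·(284 − 258) = 258 + 0.1·26 = 260.6.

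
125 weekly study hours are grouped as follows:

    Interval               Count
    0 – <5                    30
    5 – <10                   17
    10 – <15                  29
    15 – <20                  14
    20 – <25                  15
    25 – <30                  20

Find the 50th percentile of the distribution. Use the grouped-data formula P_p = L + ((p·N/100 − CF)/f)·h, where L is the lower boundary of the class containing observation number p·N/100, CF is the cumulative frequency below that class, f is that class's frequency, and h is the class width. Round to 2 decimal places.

N = 125; target position k = 50/100 · 125 = 62.5.
Cumulative frequencies: 30, 47, 76, 90, 105, 125.
Observation 62.5 falls in the class 10 – <15.
L = 10, CF = 47, f = 29, h = 5.
P50 = 10 + ((62.5 − 47)/29)·5 = 10 + 2.67241 = 12.6724.

12.67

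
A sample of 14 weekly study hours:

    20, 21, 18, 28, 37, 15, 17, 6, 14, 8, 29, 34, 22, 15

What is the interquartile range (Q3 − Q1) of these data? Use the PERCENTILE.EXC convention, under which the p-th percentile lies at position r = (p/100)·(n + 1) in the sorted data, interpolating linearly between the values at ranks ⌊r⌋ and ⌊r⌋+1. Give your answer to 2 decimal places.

Sorted: 6, 8, 14, 15, 15, 17, 18, 20, 21, 22, 28, 29, 34, 37.
n = 14.
P25: r = 3.75; ranks 3–4 are 14, 15; interpolating gives 14.75.
P75: r = 11.25; ranks 11–12 are 28, 29; interpolating gives 28.25.
Difference: 28.25 − 14.75 = 13.5.

13.50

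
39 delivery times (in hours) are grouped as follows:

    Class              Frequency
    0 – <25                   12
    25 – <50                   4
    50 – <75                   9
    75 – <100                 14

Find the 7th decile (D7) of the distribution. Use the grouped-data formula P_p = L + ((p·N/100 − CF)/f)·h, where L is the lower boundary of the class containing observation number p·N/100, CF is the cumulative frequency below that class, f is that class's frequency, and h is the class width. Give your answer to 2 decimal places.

79.11

N = 39; target position k = 70/100 · 39 = 27.3.
Cumulative frequencies: 12, 16, 25, 39.
Observation 27.3 falls in the class 75 – <100.
L = 75, CF = 25, f = 14, h = 25.
P70 = 75 + ((27.3 − 25)/14)·25 = 75 + 4.10714 = 79.1071.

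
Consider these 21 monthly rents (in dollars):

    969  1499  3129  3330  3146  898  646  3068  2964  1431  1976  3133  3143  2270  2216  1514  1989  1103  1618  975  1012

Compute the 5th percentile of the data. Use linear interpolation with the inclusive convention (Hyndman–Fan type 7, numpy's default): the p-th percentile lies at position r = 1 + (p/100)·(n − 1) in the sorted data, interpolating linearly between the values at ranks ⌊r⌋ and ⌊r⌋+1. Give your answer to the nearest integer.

898

Sorted: 646, 898, 969, 975, 1012, 1103, 1431, 1499, 1514, 1618, 1976, 1989, 2216, 2270, 2964, 3068, 3129, 3133, 3143, 3146, 3330.
n = 21.
r = 1 + (5/100)·(21 − 1) = 1 + 1 = 2.
r is an integer, so P5 is the value at rank 2: 898.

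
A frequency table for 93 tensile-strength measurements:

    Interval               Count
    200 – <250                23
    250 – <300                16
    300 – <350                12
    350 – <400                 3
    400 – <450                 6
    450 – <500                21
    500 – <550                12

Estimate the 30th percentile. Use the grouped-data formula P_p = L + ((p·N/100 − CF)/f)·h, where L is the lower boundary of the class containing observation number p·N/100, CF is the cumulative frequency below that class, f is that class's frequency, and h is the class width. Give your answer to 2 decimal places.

265.31

N = 93; target position k = 30/100 · 93 = 27.9.
Cumulative frequencies: 23, 39, 51, 54, 60, 81, 93.
Observation 27.9 falls in the class 250 – <300.
L = 250, CF = 23, f = 16, h = 50.
P30 = 250 + ((27.9 − 23)/16)·50 = 250 + 15.3125 = 265.312.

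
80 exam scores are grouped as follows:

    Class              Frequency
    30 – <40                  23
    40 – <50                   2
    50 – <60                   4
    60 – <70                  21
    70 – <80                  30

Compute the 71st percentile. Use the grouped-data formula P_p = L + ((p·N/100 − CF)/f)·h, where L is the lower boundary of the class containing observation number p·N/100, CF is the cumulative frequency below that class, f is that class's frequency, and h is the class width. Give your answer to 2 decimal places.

72.27

N = 80; target position k = 71/100 · 80 = 56.8.
Cumulative frequencies: 23, 25, 29, 50, 80.
Observation 56.8 falls in the class 70 – <80.
L = 70, CF = 50, f = 30, h = 10.
P71 = 70 + ((56.8 − 50)/30)·10 = 70 + 2.26667 = 72.2667.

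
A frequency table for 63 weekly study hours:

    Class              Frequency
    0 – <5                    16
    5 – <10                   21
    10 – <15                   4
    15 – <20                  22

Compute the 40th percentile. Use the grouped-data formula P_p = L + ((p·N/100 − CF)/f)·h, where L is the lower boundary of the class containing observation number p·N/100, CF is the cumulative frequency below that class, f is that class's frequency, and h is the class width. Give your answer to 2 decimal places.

N = 63; target position k = 40/100 · 63 = 25.2.
Cumulative frequencies: 16, 37, 41, 63.
Observation 25.2 falls in the class 5 – <10.
L = 5, CF = 16, f = 21, h = 5.
P40 = 5 + ((25.2 − 16)/21)·5 = 5 + 2.19048 = 7.19048.

7.19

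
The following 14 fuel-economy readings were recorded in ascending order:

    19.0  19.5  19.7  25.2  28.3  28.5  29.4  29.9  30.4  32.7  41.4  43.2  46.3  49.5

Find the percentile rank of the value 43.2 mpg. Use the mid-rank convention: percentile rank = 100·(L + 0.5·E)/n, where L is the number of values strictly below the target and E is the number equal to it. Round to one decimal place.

82.1

Count below 43.2: L = 11; count equal: E = 1; n = 14.
Percentile rank = 100·(11 + 0.5·1)/14 = 100·11.5/14 = 82.14.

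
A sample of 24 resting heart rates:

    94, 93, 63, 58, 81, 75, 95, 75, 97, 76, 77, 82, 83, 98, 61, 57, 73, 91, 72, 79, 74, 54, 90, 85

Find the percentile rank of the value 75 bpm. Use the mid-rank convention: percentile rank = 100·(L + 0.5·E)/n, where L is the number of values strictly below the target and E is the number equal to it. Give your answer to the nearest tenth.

37.5

Sorted: 54, 57, 58, 61, 63, 72, 73, 74, 75, 75, 76, 77, 79, 81, 82, 83, 85, 90, 91, 93, 94, 95, 97, 98.
Count below 75: L = 8; count equal: E = 2; n = 24.
Percentile rank = 100·(8 + 0.5·2)/24 = 100·9/24 = 37.5.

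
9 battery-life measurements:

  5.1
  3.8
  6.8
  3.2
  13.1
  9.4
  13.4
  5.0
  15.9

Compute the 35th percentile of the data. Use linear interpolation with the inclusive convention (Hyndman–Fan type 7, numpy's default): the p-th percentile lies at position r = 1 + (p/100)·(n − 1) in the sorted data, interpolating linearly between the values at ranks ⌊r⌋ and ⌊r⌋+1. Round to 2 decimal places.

Sorted: 3.2, 3.8, 5.0, 5.1, 6.8, 9.4, 13.1, 13.4, 15.9.
n = 9.
r = 1 + (35/100)·(9 − 1) = 1 + 2.8 = 3.8.
Rank 3 is 5.0 and rank 4 is 5.1.
Interpolate: 5.0 + 0.8·(5.1 − 5.0) = 5.0 + 0.8·0.1 = 5.08.

5.08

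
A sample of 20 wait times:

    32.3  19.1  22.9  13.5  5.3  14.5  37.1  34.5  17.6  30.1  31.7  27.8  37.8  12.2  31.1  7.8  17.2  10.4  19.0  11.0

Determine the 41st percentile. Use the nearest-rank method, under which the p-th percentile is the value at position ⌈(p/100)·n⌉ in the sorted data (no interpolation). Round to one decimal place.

17.6

Sorted: 5.3, 7.8, 10.4, 11.0, 12.2, 13.5, 14.5, 17.2, 17.6, 19.0, 19.1, 22.9, 27.8, 30.1, 31.1, 31.7, 32.3, 34.5, 37.1, 37.8.
n = 20.
Position = ⌈41/100 · 20⌉ = ⌈8.2⌉ = 9.
The value at rank 9 is 17.6.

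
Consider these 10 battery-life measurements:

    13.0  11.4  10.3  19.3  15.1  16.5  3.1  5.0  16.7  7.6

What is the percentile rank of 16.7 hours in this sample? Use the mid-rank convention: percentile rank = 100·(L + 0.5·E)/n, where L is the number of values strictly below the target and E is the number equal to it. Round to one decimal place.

Sorted: 3.1, 5.0, 7.6, 10.3, 11.4, 13.0, 15.1, 16.5, 16.7, 19.3.
Count below 16.7: L = 8; count equal: E = 1; n = 10.
Percentile rank = 100·(8 + 0.5·1)/10 = 100·8.5/10 = 85.

85.0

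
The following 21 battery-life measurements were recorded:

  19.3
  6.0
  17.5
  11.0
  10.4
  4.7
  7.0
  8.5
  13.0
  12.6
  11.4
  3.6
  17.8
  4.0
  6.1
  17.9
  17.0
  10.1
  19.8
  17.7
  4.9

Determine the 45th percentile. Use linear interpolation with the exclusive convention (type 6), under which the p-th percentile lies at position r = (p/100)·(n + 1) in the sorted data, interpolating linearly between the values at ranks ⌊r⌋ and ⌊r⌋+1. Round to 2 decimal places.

Sorted: 3.6, 4.0, 4.7, 4.9, 6.0, 6.1, 7.0, 8.5, 10.1, 10.4, 11.0, 11.4, 12.6, 13.0, 17.0, 17.5, 17.7, 17.8, 17.9, 19.3, 19.8.
n = 21.
r = (45/100)·(21 + 1) = 9.9.
Rank 9 is 10.1 and rank 10 is 10.4.
Interpolate: 10.1 + 0.9·(10.4 − 10.1) = 10.1 + 0.9·0.3 = 10.37.

10.37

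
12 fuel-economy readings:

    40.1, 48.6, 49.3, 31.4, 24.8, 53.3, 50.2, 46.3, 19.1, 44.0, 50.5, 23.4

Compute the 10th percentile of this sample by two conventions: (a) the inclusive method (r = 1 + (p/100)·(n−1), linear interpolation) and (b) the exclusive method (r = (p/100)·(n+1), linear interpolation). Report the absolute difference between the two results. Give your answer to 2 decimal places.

Sorted: 19.1, 23.4, 24.8, 31.4, 40.1, 44.0, 46.3, 48.6, 49.3, 50.2, 50.5, 53.3.
n = 12.
(a) r = 2.1; between ranks 2 (23.4) and 3 (24.8): 23.54.
(b) r = 1.3; between ranks 1 (19.1) and 2 (23.4): 20.39.
|23.54 − 20.39| = 3.15.

3.15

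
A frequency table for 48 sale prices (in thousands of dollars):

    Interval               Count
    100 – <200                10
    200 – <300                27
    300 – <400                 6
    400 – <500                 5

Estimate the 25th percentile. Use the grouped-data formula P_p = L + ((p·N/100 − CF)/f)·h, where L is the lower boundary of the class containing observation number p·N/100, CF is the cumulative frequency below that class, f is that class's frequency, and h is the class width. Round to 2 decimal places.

N = 48; target position k = 25/100 · 48 = 12.
Cumulative frequencies: 10, 37, 43, 48.
Observation 12 falls in the class 200 – <300.
L = 200, CF = 10, f = 27, h = 100.
P25 = 200 + ((12 − 10)/27)·100 = 200 + 7.40741 = 207.407.

207.41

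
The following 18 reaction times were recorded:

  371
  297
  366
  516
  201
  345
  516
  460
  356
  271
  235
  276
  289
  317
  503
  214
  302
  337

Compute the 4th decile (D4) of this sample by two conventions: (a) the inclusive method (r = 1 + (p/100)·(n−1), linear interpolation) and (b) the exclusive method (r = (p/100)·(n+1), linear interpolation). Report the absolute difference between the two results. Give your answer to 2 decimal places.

1.00

Sorted: 201, 214, 235, 271, 276, 289, 297, 302, 317, 337, 345, 356, 366, 371, 460, 503, 516, 516.
n = 18.
(a) r = 7.8; between ranks 7 (297) and 8 (302): 301.
(b) r = 7.6; between ranks 7 (297) and 8 (302): 300.
|301 − 300| = 1.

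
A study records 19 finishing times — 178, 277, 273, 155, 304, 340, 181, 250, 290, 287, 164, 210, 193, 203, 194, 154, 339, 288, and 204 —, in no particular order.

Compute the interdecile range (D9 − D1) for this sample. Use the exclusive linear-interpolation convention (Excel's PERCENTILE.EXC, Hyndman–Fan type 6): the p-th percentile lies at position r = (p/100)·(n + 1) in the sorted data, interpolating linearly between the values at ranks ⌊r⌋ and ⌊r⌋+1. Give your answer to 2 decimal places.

Sorted: 154, 155, 164, 178, 181, 193, 194, 203, 204, 210, 250, 273, 277, 287, 288, 290, 304, 339, 340.
n = 19.
P10: r = 2 (integer) → 155.
P90: r = 18 (integer) → 339.
Difference: 339 − 155 = 184.

184.00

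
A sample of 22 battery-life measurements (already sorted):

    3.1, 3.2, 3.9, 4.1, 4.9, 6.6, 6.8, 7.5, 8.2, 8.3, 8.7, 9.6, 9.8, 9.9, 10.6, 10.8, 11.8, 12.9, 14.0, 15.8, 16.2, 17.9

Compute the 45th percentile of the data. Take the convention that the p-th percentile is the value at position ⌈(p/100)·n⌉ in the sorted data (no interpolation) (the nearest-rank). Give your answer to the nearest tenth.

n = 22.
Position = ⌈45/100 · 22⌉ = ⌈9.9⌉ = 10.
The value at rank 10 is 8.3.

8.3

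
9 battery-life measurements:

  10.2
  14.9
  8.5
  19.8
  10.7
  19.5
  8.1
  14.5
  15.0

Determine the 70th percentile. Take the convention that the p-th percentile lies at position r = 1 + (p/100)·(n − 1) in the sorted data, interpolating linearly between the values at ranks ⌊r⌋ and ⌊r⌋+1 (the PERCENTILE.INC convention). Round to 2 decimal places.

14.96

Sorted: 8.1, 8.5, 10.2, 10.7, 14.5, 14.9, 15.0, 19.5, 19.8.
n = 9.
r = 1 + (70/100)·(9 − 1) = 1 + 5.6 = 6.6.
Rank 6 is 14.9 and rank 7 is 15.0.
Interpolate: 14.9 + 0.6·(15.0 − 14.9) = 14.9 + 0.6·0.1 = 14.96.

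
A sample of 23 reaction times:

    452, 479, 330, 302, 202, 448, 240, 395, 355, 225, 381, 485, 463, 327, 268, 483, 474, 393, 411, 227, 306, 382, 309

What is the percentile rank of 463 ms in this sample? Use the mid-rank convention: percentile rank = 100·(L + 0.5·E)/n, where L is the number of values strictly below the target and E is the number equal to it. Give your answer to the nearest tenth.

Sorted: 202, 225, 227, 240, 268, 302, 306, 309, 327, 330, 355, 381, 382, 393, 395, 411, 448, 452, 463, 474, 479, 483, 485.
Count below 463: L = 18; count equal: E = 1; n = 23.
Percentile rank = 100·(18 + 0.5·1)/23 = 100·18.5/23 = 80.43.

80.4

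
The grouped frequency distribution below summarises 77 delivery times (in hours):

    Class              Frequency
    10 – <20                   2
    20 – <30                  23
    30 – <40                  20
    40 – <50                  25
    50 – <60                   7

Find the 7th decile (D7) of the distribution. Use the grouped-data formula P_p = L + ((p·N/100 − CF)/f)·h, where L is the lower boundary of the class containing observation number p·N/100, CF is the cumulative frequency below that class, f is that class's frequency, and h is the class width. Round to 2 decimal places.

43.56

N = 77; target position k = 70/100 · 77 = 53.9.
Cumulative frequencies: 2, 25, 45, 70, 77.
Observation 53.9 falls in the class 40 – <50.
L = 40, CF = 45, f = 25, h = 10.
P70 = 40 + ((53.9 − 45)/25)·10 = 40 + 3.56 = 43.56.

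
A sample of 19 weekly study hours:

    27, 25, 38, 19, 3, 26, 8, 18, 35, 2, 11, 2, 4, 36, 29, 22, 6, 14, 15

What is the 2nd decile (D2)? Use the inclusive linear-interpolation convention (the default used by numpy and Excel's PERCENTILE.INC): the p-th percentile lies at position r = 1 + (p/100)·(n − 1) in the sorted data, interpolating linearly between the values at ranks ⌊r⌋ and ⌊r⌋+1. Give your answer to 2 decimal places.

Sorted: 2, 2, 3, 4, 6, 8, 11, 14, 15, 18, 19, 22, 25, 26, 27, 29, 35, 36, 38.
n = 19.
r = 1 + (20/100)·(19 − 1) = 1 + 3.6 = 4.6.
Rank 4 is 4 and rank 5 is 6.
Interpolate: 4 + 0.6·(6 − 4) = 4 + 0.6·2 = 5.2.

5.20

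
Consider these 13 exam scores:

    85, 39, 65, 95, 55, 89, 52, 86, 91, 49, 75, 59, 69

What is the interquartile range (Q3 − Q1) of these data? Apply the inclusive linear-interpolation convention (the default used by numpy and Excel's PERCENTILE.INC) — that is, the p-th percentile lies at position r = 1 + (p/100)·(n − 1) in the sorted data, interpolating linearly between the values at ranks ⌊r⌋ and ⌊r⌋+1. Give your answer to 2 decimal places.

31.00

Sorted: 39, 49, 52, 55, 59, 65, 69, 75, 85, 86, 89, 91, 95.
n = 13.
P25: r = 4 (integer) → 55.
P75: r = 10 (integer) → 86.
Difference: 86 − 55 = 31.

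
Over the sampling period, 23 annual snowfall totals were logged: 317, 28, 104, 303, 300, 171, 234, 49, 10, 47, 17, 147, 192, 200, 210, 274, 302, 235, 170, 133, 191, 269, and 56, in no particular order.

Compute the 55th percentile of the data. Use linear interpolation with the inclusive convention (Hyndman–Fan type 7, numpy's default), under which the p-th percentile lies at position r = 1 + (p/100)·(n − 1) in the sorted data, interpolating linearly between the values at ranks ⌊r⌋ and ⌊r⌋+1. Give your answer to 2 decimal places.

Sorted: 10, 17, 28, 47, 49, 56, 104, 133, 147, 170, 171, 191, 192, 200, 210, 234, 235, 269, 274, 300, 302, 303, 317.
n = 23.
r = 1 + (55/100)·(23 − 1) = 1 + 12.1 = 13.1.
Rank 13 is 192 and rank 14 is 200.
Interpolate: 192 + 0.1·(200 − 192) = 192 + 0.1·8 = 192.8.

192.80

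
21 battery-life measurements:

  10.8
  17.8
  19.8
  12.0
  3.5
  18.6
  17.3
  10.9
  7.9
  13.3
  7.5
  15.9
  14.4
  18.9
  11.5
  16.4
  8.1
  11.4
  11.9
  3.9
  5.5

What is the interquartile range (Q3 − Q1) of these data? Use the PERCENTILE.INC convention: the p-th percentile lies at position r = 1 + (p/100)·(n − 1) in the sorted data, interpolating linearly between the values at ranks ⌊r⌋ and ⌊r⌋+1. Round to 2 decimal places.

Sorted: 3.5, 3.9, 5.5, 7.5, 7.9, 8.1, 10.8, 10.9, 11.4, 11.5, 11.9, 12.0, 13.3, 14.4, 15.9, 16.4, 17.3, 17.8, 18.6, 18.9, 19.8.
n = 21.
P25: r = 6 (integer) → 8.1.
P75: r = 16 (integer) → 16.4.
Difference: 16.4 − 8.1 = 8.3.

8.30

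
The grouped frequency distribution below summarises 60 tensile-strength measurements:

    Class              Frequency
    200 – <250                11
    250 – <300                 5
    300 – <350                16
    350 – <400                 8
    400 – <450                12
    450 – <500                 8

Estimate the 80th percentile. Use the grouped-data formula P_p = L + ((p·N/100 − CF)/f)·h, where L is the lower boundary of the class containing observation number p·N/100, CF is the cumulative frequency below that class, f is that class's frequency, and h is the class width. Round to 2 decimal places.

N = 60; target position k = 80/100 · 60 = 48.
Cumulative frequencies: 11, 16, 32, 40, 52, 60.
Observation 48 falls in the class 400 – <450.
L = 400, CF = 40, f = 12, h = 50.
P80 = 400 + ((48 − 40)/12)·50 = 400 + 33.3333 = 433.333.

433.33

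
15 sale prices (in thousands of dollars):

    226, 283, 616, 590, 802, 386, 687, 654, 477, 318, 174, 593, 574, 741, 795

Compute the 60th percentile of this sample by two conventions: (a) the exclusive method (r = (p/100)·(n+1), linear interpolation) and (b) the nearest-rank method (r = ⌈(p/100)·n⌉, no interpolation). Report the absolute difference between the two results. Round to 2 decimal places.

13.80

Sorted: 174, 226, 283, 318, 386, 477, 574, 590, 593, 616, 654, 687, 741, 795, 802.
n = 15.
(a) r = 9.6; between ranks 9 (593) and 10 (616): 606.8.
(b) the nearest-rank method: rank 9 → 593.
|606.8 − 593| = 13.8.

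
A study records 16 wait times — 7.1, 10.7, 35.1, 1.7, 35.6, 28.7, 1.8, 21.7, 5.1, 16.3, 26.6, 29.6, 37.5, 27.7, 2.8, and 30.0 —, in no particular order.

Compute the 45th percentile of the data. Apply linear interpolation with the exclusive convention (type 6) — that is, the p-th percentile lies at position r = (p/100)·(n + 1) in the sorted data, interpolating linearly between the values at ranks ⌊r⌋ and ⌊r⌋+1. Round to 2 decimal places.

19.81

Sorted: 1.7, 1.8, 2.8, 5.1, 7.1, 10.7, 16.3, 21.7, 26.6, 27.7, 28.7, 29.6, 30.0, 35.1, 35.6, 37.5.
n = 16.
r = (45/100)·(16 + 1) = 7.65.
Rank 7 is 16.3 and rank 8 is 21.7.
Interpolate: 16.3 + 0.65·(21.7 − 16.3) = 16.3 + 0.65·5.4 = 19.81.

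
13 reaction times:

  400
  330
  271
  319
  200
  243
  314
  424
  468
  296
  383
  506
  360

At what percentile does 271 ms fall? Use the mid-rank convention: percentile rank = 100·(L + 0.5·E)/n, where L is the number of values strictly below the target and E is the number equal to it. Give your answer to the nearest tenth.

19.2

Sorted: 200, 243, 271, 296, 314, 319, 330, 360, 383, 400, 424, 468, 506.
Count below 271: L = 2; count equal: E = 1; n = 13.
Percentile rank = 100·(2 + 0.5·1)/13 = 100·2.5/13 = 19.23.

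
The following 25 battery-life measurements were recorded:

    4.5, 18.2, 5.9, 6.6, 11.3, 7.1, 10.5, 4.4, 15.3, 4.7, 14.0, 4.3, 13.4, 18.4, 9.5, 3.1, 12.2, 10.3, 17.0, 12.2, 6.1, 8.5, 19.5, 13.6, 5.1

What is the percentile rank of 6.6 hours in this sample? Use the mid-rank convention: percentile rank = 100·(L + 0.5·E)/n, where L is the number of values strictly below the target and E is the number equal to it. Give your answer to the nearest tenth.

34.0

Sorted: 3.1, 4.3, 4.4, 4.5, 4.7, 5.1, 5.9, 6.1, 6.6, 7.1, 8.5, 9.5, 10.3, 10.5, 11.3, 12.2, 12.2, 13.4, 13.6, 14.0, 15.3, 17.0, 18.2, 18.4, 19.5.
Count below 6.6: L = 8; count equal: E = 1; n = 25.
Percentile rank = 100·(8 + 0.5·1)/25 = 100·8.5/25 = 34.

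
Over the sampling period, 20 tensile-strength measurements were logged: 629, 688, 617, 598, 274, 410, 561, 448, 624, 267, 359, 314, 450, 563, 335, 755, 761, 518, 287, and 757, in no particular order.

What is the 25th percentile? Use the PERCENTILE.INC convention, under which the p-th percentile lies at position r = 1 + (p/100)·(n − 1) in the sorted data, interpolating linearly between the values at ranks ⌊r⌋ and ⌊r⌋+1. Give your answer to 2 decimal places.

353.00

Sorted: 267, 274, 287, 314, 335, 359, 410, 448, 450, 518, 561, 563, 598, 617, 624, 629, 688, 755, 757, 761.
n = 20.
r = 1 + (25/100)·(20 − 1) = 1 + 4.75 = 5.75.
Rank 5 is 335 and rank 6 is 359.
Interpolate: 335 + 0.75·(359 − 335) = 335 + 0.75·24 = 353.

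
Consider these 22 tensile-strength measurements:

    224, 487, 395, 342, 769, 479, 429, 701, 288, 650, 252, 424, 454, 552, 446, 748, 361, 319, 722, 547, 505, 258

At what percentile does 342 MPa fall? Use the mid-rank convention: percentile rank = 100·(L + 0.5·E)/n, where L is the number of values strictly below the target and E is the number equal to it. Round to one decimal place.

25.0

Sorted: 224, 252, 258, 288, 319, 342, 361, 395, 424, 429, 446, 454, 479, 487, 505, 547, 552, 650, 701, 722, 748, 769.
Count below 342: L = 5; count equal: E = 1; n = 22.
Percentile rank = 100·(5 + 0.5·1)/22 = 100·5.5/22 = 25.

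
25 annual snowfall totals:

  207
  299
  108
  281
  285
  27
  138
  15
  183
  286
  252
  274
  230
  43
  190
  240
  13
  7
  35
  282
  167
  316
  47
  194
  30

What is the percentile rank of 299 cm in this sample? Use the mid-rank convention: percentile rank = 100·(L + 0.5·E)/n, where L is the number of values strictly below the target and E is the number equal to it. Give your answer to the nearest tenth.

Sorted: 7, 13, 15, 27, 30, 35, 43, 47, 108, 138, 167, 183, 190, 194, 207, 230, 240, 252, 274, 281, 282, 285, 286, 299, 316.
Count below 299: L = 23; count equal: E = 1; n = 25.
Percentile rank = 100·(23 + 0.5·1)/25 = 100·23.5/25 = 94.

94.0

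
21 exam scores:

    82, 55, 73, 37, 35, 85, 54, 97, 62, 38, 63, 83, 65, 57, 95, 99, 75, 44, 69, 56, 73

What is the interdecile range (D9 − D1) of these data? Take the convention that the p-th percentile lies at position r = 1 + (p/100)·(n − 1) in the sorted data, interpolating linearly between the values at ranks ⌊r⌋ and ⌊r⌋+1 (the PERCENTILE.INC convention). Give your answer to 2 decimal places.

Sorted: 35, 37, 38, 44, 54, 55, 56, 57, 62, 63, 65, 69, 73, 73, 75, 82, 83, 85, 95, 97, 99.
n = 21.
P10: r = 3 (integer) → 38.
P90: r = 19 (integer) → 95.
Difference: 95 − 38 = 57.

57.00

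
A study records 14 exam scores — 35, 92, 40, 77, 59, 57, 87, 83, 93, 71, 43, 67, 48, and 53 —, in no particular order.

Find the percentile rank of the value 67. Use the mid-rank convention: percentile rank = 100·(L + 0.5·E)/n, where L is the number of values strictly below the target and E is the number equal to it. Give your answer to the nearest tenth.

53.6

Sorted: 35, 40, 43, 48, 53, 57, 59, 67, 71, 77, 83, 87, 92, 93.
Count below 67: L = 7; count equal: E = 1; n = 14.
Percentile rank = 100·(7 + 0.5·1)/14 = 100·7.5/14 = 53.57.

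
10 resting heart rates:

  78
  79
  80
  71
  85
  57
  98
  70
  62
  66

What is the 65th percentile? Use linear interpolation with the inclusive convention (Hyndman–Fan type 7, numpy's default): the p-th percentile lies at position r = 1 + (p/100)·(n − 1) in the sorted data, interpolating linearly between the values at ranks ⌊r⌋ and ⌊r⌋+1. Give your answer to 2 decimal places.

Sorted: 57, 62, 66, 70, 71, 78, 79, 80, 85, 98.
n = 10.
r = 1 + (65/100)·(10 − 1) = 1 + 5.85 = 6.85.
Rank 6 is 78 and rank 7 is 79.
Interpolate: 78 + 0.85·(79 − 78) = 78 + 0.85·1 = 78.85.

78.85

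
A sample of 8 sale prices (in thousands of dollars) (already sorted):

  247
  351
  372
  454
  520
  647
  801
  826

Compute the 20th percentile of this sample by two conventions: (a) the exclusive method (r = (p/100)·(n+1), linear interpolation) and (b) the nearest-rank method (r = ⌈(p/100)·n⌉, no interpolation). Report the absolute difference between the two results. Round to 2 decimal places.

n = 8.
(a) r = 1.8; between ranks 1 (247) and 2 (351): 330.2.
(b) the nearest-rank method: rank 2 → 351.
|330.2 − 351| = 20.8.

20.80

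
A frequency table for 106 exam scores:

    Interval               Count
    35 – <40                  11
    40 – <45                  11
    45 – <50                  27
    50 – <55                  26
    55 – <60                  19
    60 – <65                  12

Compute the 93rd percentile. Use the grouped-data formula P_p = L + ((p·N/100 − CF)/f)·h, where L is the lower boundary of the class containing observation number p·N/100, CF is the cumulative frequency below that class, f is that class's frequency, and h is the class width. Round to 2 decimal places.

N = 106; target position k = 93/100 · 106 = 98.58.
Cumulative frequencies: 11, 22, 49, 75, 94, 106.
Observation 98.58 falls in the class 60 – <65.
L = 60, CF = 94, f = 12, h = 5.
P93 = 60 + ((98.58 − 94)/12)·5 = 60 + 1.90833 = 61.9083.

61.91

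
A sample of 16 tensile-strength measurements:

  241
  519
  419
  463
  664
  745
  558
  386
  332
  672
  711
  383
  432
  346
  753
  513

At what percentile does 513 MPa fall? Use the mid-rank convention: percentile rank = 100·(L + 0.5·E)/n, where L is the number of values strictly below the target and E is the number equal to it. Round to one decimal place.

Sorted: 241, 332, 346, 383, 386, 419, 432, 463, 513, 519, 558, 664, 672, 711, 745, 753.
Count below 513: L = 8; count equal: E = 1; n = 16.
Percentile rank = 100·(8 + 0.5·1)/16 = 100·8.5/16 = 53.12.

53.1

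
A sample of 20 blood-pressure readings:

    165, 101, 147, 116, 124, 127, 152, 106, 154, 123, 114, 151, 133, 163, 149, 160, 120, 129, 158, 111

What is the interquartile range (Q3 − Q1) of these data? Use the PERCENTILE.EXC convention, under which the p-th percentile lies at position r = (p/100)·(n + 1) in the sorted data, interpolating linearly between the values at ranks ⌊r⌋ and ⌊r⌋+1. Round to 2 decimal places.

Sorted: 101, 106, 111, 114, 116, 120, 123, 124, 127, 129, 133, 147, 149, 151, 152, 154, 158, 160, 163, 165.
n = 20.
P25: r = 5.25; ranks 5–6 are 116, 120; interpolating gives 117.
P75: r = 15.75; ranks 15–16 are 152, 154; interpolating gives 153.5.
Difference: 153.5 − 117 = 36.5.

36.50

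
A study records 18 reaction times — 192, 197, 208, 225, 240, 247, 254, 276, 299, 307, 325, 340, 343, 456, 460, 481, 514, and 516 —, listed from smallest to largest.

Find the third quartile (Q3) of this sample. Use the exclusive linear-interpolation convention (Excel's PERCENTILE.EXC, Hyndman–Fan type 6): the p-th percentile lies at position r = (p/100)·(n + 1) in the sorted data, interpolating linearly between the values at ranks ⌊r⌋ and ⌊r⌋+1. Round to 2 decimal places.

n = 18.
r = (75/100)·(18 + 1) = 14.25.
Rank 14 is 456 and rank 15 is 460.
Interpolate: 456 + 0.25·(460 − 456) = 456 + 0.25·4 = 457.

457.00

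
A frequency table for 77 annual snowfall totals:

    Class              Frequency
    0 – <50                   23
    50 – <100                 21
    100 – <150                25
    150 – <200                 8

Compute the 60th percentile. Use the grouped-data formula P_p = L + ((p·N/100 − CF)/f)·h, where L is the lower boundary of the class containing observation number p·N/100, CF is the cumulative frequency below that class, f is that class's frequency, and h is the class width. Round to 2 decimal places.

104.40

N = 77; target position k = 60/100 · 77 = 46.2.
Cumulative frequencies: 23, 44, 69, 77.
Observation 46.2 falls in the class 100 – <150.
L = 100, CF = 44, f = 25, h = 50.
P60 = 100 + ((46.2 − 44)/25)·50 = 100 + 4.4 = 104.4.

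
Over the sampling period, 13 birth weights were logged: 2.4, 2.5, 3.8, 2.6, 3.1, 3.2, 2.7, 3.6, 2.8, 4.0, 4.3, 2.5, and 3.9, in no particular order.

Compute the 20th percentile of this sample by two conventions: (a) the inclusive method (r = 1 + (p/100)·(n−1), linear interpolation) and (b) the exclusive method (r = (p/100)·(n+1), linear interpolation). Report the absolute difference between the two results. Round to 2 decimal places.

Sorted: 2.4, 2.5, 2.5, 2.6, 2.7, 2.8, 3.1, 3.2, 3.6, 3.8, 3.9, 4.0, 4.3.
n = 13.
(a) r = 3.4; between ranks 3 (2.5) and 4 (2.6): 2.54.
(b) r = 2.8; between ranks 2 (2.5) and 3 (2.5): 2.5.
|2.54 − 2.5| = 0.04.

0.04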